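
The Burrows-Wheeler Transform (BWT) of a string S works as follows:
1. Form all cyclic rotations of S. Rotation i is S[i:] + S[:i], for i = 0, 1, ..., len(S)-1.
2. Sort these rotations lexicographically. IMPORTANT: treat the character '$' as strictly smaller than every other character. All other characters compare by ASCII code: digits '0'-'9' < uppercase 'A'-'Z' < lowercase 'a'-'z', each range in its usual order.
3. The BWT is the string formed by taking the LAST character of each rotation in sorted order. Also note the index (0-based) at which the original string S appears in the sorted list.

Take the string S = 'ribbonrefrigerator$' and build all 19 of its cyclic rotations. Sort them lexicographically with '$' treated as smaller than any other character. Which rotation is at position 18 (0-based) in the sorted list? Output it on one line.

All 19 rotations (rotation i = S[i:]+S[:i]):
  rot[0] = ribbonrefrigerator$
  rot[1] = ibbonrefrigerator$r
  rot[2] = bbonrefrigerator$ri
  rot[3] = bonrefrigerator$rib
  rot[4] = onrefrigerator$ribb
  rot[5] = nrefrigerator$ribbo
  rot[6] = refrigerator$ribbon
  rot[7] = efrigerator$ribbonr
  rot[8] = frigerator$ribbonre
  rot[9] = rigerator$ribbonref
  rot[10] = igerator$ribbonrefr
  rot[11] = gerator$ribbonrefri
  rot[12] = erator$ribbonrefrig
  rot[13] = rator$ribbonrefrige
  rot[14] = ator$ribbonrefriger
  rot[15] = tor$ribbonrefrigera
  rot[16] = or$ribbonrefrigerat
  rot[17] = r$ribbonrefrigerato
  rot[18] = $ribbonrefrigerator
Sorted (with $ < everything):
  sorted[0] = $ribbonrefrigerator
  sorted[1] = ator$ribbonrefriger
  sorted[2] = bbonrefrigerator$ri
  sorted[3] = bonrefrigerator$rib
  sorted[4] = efrigerator$ribbonr
  sorted[5] = erator$ribbonrefrig
  sorted[6] = frigerator$ribbonre
  sorted[7] = gerator$ribbonrefri
  sorted[8] = ibbonrefrigerator$r
  sorted[9] = igerator$ribbonrefr
  sorted[10] = nrefrigerator$ribbo
  sorted[11] = onrefrigerator$ribb
  sorted[12] = or$ribbonrefrigerat
  sorted[13] = r$ribbonrefrigerato
  sorted[14] = rator$ribbonrefrige
  sorted[15] = refrigerator$ribbon
  sorted[16] = ribbonrefrigerator$
  sorted[17] = rigerator$ribbonref
  sorted[18] = tor$ribbonrefrigera
sorted[18] = tor$ribbonrefrigera

Answer: tor$ribbonrefrigera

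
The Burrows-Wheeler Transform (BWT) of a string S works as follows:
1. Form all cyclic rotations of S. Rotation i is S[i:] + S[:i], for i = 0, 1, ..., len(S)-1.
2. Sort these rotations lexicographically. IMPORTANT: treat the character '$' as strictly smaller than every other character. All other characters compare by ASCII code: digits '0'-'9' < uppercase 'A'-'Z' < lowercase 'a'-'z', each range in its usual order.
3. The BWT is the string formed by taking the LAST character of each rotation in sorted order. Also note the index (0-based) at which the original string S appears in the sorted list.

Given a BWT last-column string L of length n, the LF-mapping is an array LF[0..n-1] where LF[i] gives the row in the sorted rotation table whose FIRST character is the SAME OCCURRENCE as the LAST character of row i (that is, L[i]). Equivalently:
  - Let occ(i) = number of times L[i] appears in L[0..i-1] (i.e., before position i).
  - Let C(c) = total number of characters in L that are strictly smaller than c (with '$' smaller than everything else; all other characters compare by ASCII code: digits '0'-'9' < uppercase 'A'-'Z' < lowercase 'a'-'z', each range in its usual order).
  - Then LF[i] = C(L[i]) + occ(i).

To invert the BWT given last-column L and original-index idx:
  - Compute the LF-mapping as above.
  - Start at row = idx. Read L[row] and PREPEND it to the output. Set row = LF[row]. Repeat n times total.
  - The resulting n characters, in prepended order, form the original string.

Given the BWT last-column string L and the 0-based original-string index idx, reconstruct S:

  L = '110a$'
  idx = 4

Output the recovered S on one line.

LF mapping: 2 3 1 4 0
Walk LF starting at row 4, prepending L[row]:
  step 1: row=4, L[4]='$', prepend. Next row=LF[4]=0
  step 2: row=0, L[0]='1', prepend. Next row=LF[0]=2
  step 3: row=2, L[2]='0', prepend. Next row=LF[2]=1
  step 4: row=1, L[1]='1', prepend. Next row=LF[1]=3
  step 5: row=3, L[3]='a', prepend. Next row=LF[3]=4
Reversed output: a101$

Answer: a101$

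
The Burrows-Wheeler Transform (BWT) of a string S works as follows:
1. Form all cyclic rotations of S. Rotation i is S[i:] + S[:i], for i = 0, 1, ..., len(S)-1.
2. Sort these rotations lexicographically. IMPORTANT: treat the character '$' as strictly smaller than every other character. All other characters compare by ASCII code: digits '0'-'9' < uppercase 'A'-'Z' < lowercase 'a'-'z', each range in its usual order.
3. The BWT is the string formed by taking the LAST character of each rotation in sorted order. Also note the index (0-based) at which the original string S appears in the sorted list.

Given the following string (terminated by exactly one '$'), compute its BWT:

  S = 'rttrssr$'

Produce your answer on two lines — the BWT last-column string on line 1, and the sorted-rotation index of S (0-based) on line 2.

All 8 rotations (rotation i = S[i:]+S[:i]):
  rot[0] = rttrssr$
  rot[1] = ttrssr$r
  rot[2] = trssr$rt
  rot[3] = rssr$rtt
  rot[4] = ssr$rttr
  rot[5] = sr$rttrs
  rot[6] = r$rttrss
  rot[7] = $rttrssr
Sorted (with $ < everything):
  sorted[0] = $rttrssr  (last char: 'r')
  sorted[1] = r$rttrss  (last char: 's')
  sorted[2] = rssr$rtt  (last char: 't')
  sorted[3] = rttrssr$  (last char: '$')
  sorted[4] = sr$rttrs  (last char: 's')
  sorted[5] = ssr$rttr  (last char: 'r')
  sorted[6] = trssr$rt  (last char: 't')
  sorted[7] = ttrssr$r  (last char: 'r')
Last column: rst$srtr
Original string S is at sorted index 3

Answer: rst$srtr
3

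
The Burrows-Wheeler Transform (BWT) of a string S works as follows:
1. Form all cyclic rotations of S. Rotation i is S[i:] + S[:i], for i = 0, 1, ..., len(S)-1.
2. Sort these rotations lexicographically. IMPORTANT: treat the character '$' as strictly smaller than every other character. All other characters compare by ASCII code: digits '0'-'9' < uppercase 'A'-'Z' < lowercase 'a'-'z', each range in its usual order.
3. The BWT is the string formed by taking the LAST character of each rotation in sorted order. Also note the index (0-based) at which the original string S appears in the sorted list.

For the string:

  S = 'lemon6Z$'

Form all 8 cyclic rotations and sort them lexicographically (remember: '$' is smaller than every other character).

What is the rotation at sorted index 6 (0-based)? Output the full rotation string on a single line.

Answer: n6Z$lemo

Derivation:
All 8 rotations (rotation i = S[i:]+S[:i]):
  rot[0] = lemon6Z$
  rot[1] = emon6Z$l
  rot[2] = mon6Z$le
  rot[3] = on6Z$lem
  rot[4] = n6Z$lemo
  rot[5] = 6Z$lemon
  rot[6] = Z$lemon6
  rot[7] = $lemon6Z
Sorted (with $ < everything):
  sorted[0] = $lemon6Z
  sorted[1] = 6Z$lemon
  sorted[2] = Z$lemon6
  sorted[3] = emon6Z$l
  sorted[4] = lemon6Z$
  sorted[5] = mon6Z$le
  sorted[6] = n6Z$lemo
  sorted[7] = on6Z$lem
sorted[6] = n6Z$lemo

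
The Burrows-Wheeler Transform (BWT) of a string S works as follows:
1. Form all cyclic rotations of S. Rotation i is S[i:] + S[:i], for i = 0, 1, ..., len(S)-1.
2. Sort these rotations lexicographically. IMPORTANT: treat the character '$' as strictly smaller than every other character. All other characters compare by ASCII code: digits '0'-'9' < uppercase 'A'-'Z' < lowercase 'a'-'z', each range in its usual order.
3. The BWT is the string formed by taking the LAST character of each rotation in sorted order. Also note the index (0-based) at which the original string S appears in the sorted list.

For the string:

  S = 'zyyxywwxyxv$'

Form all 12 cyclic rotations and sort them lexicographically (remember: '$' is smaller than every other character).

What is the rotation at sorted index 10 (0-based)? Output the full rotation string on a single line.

Answer: yyxywwxyxv$z

Derivation:
All 12 rotations (rotation i = S[i:]+S[:i]):
  rot[0] = zyyxywwxyxv$
  rot[1] = yyxywwxyxv$z
  rot[2] = yxywwxyxv$zy
  rot[3] = xywwxyxv$zyy
  rot[4] = ywwxyxv$zyyx
  rot[5] = wwxyxv$zyyxy
  rot[6] = wxyxv$zyyxyw
  rot[7] = xyxv$zyyxyww
  rot[8] = yxv$zyyxywwx
  rot[9] = xv$zyyxywwxy
  rot[10] = v$zyyxywwxyx
  rot[11] = $zyyxywwxyxv
Sorted (with $ < everything):
  sorted[0] = $zyyxywwxyxv
  sorted[1] = v$zyyxywwxyx
  sorted[2] = wwxyxv$zyyxy
  sorted[3] = wxyxv$zyyxyw
  sorted[4] = xv$zyyxywwxy
  sorted[5] = xywwxyxv$zyy
  sorted[6] = xyxv$zyyxyww
  sorted[7] = ywwxyxv$zyyx
  sorted[8] = yxv$zyyxywwx
  sorted[9] = yxywwxyxv$zy
  sorted[10] = yyxywwxyxv$z
  sorted[11] = zyyxywwxyxv$
sorted[10] = yyxywwxyxv$z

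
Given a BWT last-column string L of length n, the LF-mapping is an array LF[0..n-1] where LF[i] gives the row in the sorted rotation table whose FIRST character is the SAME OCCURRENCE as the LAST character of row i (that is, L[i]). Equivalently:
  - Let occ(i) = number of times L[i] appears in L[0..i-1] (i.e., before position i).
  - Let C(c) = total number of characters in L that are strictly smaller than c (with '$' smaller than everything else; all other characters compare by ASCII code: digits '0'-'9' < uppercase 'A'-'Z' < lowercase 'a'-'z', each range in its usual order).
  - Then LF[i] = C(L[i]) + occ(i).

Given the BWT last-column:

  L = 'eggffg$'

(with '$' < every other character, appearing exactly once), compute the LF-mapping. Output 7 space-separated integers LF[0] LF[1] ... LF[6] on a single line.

Answer: 1 4 5 2 3 6 0

Derivation:
Char counts: '$':1, 'e':1, 'f':2, 'g':3
C (first-col start): C('$')=0, C('e')=1, C('f')=2, C('g')=4
L[0]='e': occ=0, LF[0]=C('e')+0=1+0=1
L[1]='g': occ=0, LF[1]=C('g')+0=4+0=4
L[2]='g': occ=1, LF[2]=C('g')+1=4+1=5
L[3]='f': occ=0, LF[3]=C('f')+0=2+0=2
L[4]='f': occ=1, LF[4]=C('f')+1=2+1=3
L[5]='g': occ=2, LF[5]=C('g')+2=4+2=6
L[6]='$': occ=0, LF[6]=C('$')+0=0+0=0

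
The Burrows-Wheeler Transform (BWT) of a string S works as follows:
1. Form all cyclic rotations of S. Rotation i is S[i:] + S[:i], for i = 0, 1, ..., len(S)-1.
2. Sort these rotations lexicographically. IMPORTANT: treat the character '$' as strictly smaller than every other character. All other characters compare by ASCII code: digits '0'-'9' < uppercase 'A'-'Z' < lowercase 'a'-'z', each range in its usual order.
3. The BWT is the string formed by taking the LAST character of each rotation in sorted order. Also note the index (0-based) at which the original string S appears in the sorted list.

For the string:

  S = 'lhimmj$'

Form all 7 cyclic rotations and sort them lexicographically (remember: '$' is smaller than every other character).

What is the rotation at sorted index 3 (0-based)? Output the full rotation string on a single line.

Answer: j$lhimm

Derivation:
All 7 rotations (rotation i = S[i:]+S[:i]):
  rot[0] = lhimmj$
  rot[1] = himmj$l
  rot[2] = immj$lh
  rot[3] = mmj$lhi
  rot[4] = mj$lhim
  rot[5] = j$lhimm
  rot[6] = $lhimmj
Sorted (with $ < everything):
  sorted[0] = $lhimmj
  sorted[1] = himmj$l
  sorted[2] = immj$lh
  sorted[3] = j$lhimm
  sorted[4] = lhimmj$
  sorted[5] = mj$lhim
  sorted[6] = mmj$lhi
sorted[3] = j$lhimm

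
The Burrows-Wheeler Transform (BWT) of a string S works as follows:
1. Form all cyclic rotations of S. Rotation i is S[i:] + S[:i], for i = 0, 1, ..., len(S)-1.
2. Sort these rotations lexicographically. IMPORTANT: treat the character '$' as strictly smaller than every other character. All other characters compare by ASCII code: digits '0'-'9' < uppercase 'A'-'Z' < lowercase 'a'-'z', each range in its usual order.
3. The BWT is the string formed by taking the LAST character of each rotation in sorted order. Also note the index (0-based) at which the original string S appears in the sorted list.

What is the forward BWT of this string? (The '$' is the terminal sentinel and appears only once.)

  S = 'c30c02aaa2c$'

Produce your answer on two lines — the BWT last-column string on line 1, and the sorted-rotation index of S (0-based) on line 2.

Answer: cc30acaa220$
11

Derivation:
All 12 rotations (rotation i = S[i:]+S[:i]):
  rot[0] = c30c02aaa2c$
  rot[1] = 30c02aaa2c$c
  rot[2] = 0c02aaa2c$c3
  rot[3] = c02aaa2c$c30
  rot[4] = 02aaa2c$c30c
  rot[5] = 2aaa2c$c30c0
  rot[6] = aaa2c$c30c02
  rot[7] = aa2c$c30c02a
  rot[8] = a2c$c30c02aa
  rot[9] = 2c$c30c02aaa
  rot[10] = c$c30c02aaa2
  rot[11] = $c30c02aaa2c
Sorted (with $ < everything):
  sorted[0] = $c30c02aaa2c  (last char: 'c')
  sorted[1] = 02aaa2c$c30c  (last char: 'c')
  sorted[2] = 0c02aaa2c$c3  (last char: '3')
  sorted[3] = 2aaa2c$c30c0  (last char: '0')
  sorted[4] = 2c$c30c02aaa  (last char: 'a')
  sorted[5] = 30c02aaa2c$c  (last char: 'c')
  sorted[6] = a2c$c30c02aa  (last char: 'a')
  sorted[7] = aa2c$c30c02a  (last char: 'a')
  sorted[8] = aaa2c$c30c02  (last char: '2')
  sorted[9] = c$c30c02aaa2  (last char: '2')
  sorted[10] = c02aaa2c$c30  (last char: '0')
  sorted[11] = c30c02aaa2c$  (last char: '$')
Last column: cc30acaa220$
Original string S is at sorted index 11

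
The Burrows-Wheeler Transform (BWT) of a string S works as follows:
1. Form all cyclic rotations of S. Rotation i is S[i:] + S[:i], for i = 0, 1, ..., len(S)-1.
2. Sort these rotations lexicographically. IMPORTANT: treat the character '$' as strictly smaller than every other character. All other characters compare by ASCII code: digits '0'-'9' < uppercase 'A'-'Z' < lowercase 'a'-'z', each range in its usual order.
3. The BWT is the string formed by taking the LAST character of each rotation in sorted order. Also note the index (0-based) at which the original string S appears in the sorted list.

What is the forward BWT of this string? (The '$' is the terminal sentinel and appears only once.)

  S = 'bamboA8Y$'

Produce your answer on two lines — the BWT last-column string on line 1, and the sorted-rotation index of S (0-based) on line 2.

All 9 rotations (rotation i = S[i:]+S[:i]):
  rot[0] = bamboA8Y$
  rot[1] = amboA8Y$b
  rot[2] = mboA8Y$ba
  rot[3] = boA8Y$bam
  rot[4] = oA8Y$bamb
  rot[5] = A8Y$bambo
  rot[6] = 8Y$bamboA
  rot[7] = Y$bamboA8
  rot[8] = $bamboA8Y
Sorted (with $ < everything):
  sorted[0] = $bamboA8Y  (last char: 'Y')
  sorted[1] = 8Y$bamboA  (last char: 'A')
  sorted[2] = A8Y$bambo  (last char: 'o')
  sorted[3] = Y$bamboA8  (last char: '8')
  sorted[4] = amboA8Y$b  (last char: 'b')
  sorted[5] = bamboA8Y$  (last char: '$')
  sorted[6] = boA8Y$bam  (last char: 'm')
  sorted[7] = mboA8Y$ba  (last char: 'a')
  sorted[8] = oA8Y$bamb  (last char: 'b')
Last column: YAo8b$mab
Original string S is at sorted index 5

Answer: YAo8b$mab
5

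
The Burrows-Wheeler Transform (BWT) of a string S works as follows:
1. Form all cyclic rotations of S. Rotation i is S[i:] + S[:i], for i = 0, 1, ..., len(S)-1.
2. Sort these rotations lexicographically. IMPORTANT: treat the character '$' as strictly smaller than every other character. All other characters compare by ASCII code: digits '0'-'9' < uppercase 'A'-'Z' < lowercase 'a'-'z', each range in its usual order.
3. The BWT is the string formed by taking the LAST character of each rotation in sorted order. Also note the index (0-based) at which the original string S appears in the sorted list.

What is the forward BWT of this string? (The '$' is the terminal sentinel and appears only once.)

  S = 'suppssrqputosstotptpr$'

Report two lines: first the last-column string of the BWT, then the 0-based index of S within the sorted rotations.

All 22 rotations (rotation i = S[i:]+S[:i]):
  rot[0] = suppssrqputosstotptpr$
  rot[1] = uppssrqputosstotptpr$s
  rot[2] = ppssrqputosstotptpr$su
  rot[3] = pssrqputosstotptpr$sup
  rot[4] = ssrqputosstotptpr$supp
  rot[5] = srqputosstotptpr$supps
  rot[6] = rqputosstotptpr$suppss
  rot[7] = qputosstotptpr$suppssr
  rot[8] = putosstotptpr$suppssrq
  rot[9] = utosstotptpr$suppssrqp
  rot[10] = tosstotptpr$suppssrqpu
  rot[11] = osstotptpr$suppssrqput
  rot[12] = sstotptpr$suppssrqputo
  rot[13] = stotptpr$suppssrqputos
  rot[14] = totptpr$suppssrqputoss
  rot[15] = otptpr$suppssrqputosst
  rot[16] = tptpr$suppssrqputossto
  rot[17] = ptpr$suppssrqputosstot
  rot[18] = tpr$suppssrqputosstotp
  rot[19] = pr$suppssrqputosstotpt
  rot[20] = r$suppssrqputosstotptp
  rot[21] = $suppssrqputosstotptpr
Sorted (with $ < everything):
  sorted[0] = $suppssrqputosstotptpr  (last char: 'r')
  sorted[1] = osstotptpr$suppssrqput  (last char: 't')
  sorted[2] = otptpr$suppssrqputosst  (last char: 't')
  sorted[3] = ppssrqputosstotptpr$su  (last char: 'u')
  sorted[4] = pr$suppssrqputosstotpt  (last char: 't')
  sorted[5] = pssrqputosstotptpr$sup  (last char: 'p')
  sorted[6] = ptpr$suppssrqputosstot  (last char: 't')
  sorted[7] = putosstotptpr$suppssrq  (last char: 'q')
  sorted[8] = qputosstotptpr$suppssr  (last char: 'r')
  sorted[9] = r$suppssrqputosstotptp  (last char: 'p')
  sorted[10] = rqputosstotptpr$suppss  (last char: 's')
  sorted[11] = srqputosstotptpr$supps  (last char: 's')
  sorted[12] = ssrqputosstotptpr$supp  (last char: 'p')
  sorted[13] = sstotptpr$suppssrqputo  (last char: 'o')
  sorted[14] = stotptpr$suppssrqputos  (last char: 's')
  sorted[15] = suppssrqputosstotptpr$  (last char: '$')
  sorted[16] = tosstotptpr$suppssrqpu  (last char: 'u')
  sorted[17] = totptpr$suppssrqputoss  (last char: 's')
  sorted[18] = tpr$suppssrqputosstotp  (last char: 'p')
  sorted[19] = tptpr$suppssrqputossto  (last char: 'o')
  sorted[20] = uppssrqputosstotptpr$s  (last char: 's')
  sorted[21] = utosstotptpr$suppssrqp  (last char: 'p')
Last column: rttutptqrpsspos$usposp
Original string S is at sorted index 15

Answer: rttutptqrpsspos$usposp
15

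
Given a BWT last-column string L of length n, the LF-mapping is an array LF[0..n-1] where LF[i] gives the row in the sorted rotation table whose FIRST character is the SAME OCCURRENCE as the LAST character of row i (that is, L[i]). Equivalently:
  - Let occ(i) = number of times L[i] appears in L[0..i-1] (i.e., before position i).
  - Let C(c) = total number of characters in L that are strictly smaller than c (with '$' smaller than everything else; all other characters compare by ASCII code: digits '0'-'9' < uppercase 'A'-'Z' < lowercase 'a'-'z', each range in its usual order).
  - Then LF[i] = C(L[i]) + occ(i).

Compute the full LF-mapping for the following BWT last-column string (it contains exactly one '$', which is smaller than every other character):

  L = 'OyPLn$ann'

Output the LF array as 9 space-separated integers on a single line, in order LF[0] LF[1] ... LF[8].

Char counts: '$':1, 'L':1, 'O':1, 'P':1, 'a':1, 'n':3, 'y':1
C (first-col start): C('$')=0, C('L')=1, C('O')=2, C('P')=3, C('a')=4, C('n')=5, C('y')=8
L[0]='O': occ=0, LF[0]=C('O')+0=2+0=2
L[1]='y': occ=0, LF[1]=C('y')+0=8+0=8
L[2]='P': occ=0, LF[2]=C('P')+0=3+0=3
L[3]='L': occ=0, LF[3]=C('L')+0=1+0=1
L[4]='n': occ=0, LF[4]=C('n')+0=5+0=5
L[5]='$': occ=0, LF[5]=C('$')+0=0+0=0
L[6]='a': occ=0, LF[6]=C('a')+0=4+0=4
L[7]='n': occ=1, LF[7]=C('n')+1=5+1=6
L[8]='n': occ=2, LF[8]=C('n')+2=5+2=7

Answer: 2 8 3 1 5 0 4 6 7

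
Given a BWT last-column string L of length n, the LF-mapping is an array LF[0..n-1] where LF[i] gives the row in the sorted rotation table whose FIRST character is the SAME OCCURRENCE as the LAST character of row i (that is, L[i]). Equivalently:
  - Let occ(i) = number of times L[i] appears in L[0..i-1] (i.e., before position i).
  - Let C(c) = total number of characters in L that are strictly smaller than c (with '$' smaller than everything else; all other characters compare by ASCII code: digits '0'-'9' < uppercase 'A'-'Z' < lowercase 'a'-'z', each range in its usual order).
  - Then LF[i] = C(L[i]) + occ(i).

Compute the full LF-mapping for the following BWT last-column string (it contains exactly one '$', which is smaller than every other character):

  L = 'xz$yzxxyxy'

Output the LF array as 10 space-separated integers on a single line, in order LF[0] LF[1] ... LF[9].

Answer: 1 8 0 5 9 2 3 6 4 7

Derivation:
Char counts: '$':1, 'x':4, 'y':3, 'z':2
C (first-col start): C('$')=0, C('x')=1, C('y')=5, C('z')=8
L[0]='x': occ=0, LF[0]=C('x')+0=1+0=1
L[1]='z': occ=0, LF[1]=C('z')+0=8+0=8
L[2]='$': occ=0, LF[2]=C('$')+0=0+0=0
L[3]='y': occ=0, LF[3]=C('y')+0=5+0=5
L[4]='z': occ=1, LF[4]=C('z')+1=8+1=9
L[5]='x': occ=1, LF[5]=C('x')+1=1+1=2
L[6]='x': occ=2, LF[6]=C('x')+2=1+2=3
L[7]='y': occ=1, LF[7]=C('y')+1=5+1=6
L[8]='x': occ=3, LF[8]=C('x')+3=1+3=4
L[9]='y': occ=2, LF[9]=C('y')+2=5+2=7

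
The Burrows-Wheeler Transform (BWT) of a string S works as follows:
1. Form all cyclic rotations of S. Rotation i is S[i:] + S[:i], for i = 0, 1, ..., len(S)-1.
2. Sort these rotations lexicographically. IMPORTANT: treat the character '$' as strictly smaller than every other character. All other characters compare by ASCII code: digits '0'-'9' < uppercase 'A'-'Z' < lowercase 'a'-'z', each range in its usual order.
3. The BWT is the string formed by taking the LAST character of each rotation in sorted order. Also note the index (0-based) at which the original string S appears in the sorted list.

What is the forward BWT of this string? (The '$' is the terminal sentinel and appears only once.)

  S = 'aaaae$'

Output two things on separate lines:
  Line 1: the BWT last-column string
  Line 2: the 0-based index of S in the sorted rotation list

Answer: e$aaaa
1

Derivation:
All 6 rotations (rotation i = S[i:]+S[:i]):
  rot[0] = aaaae$
  rot[1] = aaae$a
  rot[2] = aae$aa
  rot[3] = ae$aaa
  rot[4] = e$aaaa
  rot[5] = $aaaae
Sorted (with $ < everything):
  sorted[0] = $aaaae  (last char: 'e')
  sorted[1] = aaaae$  (last char: '$')
  sorted[2] = aaae$a  (last char: 'a')
  sorted[3] = aae$aa  (last char: 'a')
  sorted[4] = ae$aaa  (last char: 'a')
  sorted[5] = e$aaaa  (last char: 'a')
Last column: e$aaaa
Original string S is at sorted index 1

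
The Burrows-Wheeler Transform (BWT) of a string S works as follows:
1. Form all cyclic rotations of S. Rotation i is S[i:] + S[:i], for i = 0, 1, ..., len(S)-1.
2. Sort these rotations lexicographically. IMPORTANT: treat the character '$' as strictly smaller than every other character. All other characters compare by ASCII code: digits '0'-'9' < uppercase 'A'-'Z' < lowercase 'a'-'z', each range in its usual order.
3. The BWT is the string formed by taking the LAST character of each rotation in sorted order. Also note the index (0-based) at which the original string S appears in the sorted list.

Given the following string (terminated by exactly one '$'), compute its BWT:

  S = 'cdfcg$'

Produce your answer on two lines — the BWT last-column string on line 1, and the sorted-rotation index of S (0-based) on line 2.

Answer: g$fcdc
1

Derivation:
All 6 rotations (rotation i = S[i:]+S[:i]):
  rot[0] = cdfcg$
  rot[1] = dfcg$c
  rot[2] = fcg$cd
  rot[3] = cg$cdf
  rot[4] = g$cdfc
  rot[5] = $cdfcg
Sorted (with $ < everything):
  sorted[0] = $cdfcg  (last char: 'g')
  sorted[1] = cdfcg$  (last char: '$')
  sorted[2] = cg$cdf  (last char: 'f')
  sorted[3] = dfcg$c  (last char: 'c')
  sorted[4] = fcg$cd  (last char: 'd')
  sorted[5] = g$cdfc  (last char: 'c')
Last column: g$fcdc
Original string S is at sorted index 1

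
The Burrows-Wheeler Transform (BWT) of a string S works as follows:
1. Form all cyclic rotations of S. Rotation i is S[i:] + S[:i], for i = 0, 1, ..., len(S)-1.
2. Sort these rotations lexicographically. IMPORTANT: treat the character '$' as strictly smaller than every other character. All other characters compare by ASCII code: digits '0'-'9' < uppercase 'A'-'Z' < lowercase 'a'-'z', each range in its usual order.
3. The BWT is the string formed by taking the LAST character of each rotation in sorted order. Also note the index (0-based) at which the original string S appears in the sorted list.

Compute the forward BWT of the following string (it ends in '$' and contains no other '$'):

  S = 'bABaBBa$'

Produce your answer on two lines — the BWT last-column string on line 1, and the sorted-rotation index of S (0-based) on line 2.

All 8 rotations (rotation i = S[i:]+S[:i]):
  rot[0] = bABaBBa$
  rot[1] = ABaBBa$b
  rot[2] = BaBBa$bA
  rot[3] = aBBa$bAB
  rot[4] = BBa$bABa
  rot[5] = Ba$bABaB
  rot[6] = a$bABaBB
  rot[7] = $bABaBBa
Sorted (with $ < everything):
  sorted[0] = $bABaBBa  (last char: 'a')
  sorted[1] = ABaBBa$b  (last char: 'b')
  sorted[2] = BBa$bABa  (last char: 'a')
  sorted[3] = Ba$bABaB  (last char: 'B')
  sorted[4] = BaBBa$bA  (last char: 'A')
  sorted[5] = a$bABaBB  (last char: 'B')
  sorted[6] = aBBa$bAB  (last char: 'B')
  sorted[7] = bABaBBa$  (last char: '$')
Last column: abaBABB$
Original string S is at sorted index 7

Answer: abaBABB$
7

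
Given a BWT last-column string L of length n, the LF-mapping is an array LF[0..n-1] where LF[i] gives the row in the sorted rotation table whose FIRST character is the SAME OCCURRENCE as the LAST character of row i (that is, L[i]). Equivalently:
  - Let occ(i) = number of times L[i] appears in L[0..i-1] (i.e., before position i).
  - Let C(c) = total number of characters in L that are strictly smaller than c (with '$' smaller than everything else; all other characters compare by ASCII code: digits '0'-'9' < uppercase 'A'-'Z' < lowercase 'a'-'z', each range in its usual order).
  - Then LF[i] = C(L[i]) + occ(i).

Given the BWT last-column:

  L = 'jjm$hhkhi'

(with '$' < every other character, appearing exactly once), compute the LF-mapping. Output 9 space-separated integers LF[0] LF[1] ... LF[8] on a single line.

Char counts: '$':1, 'h':3, 'i':1, 'j':2, 'k':1, 'm':1
C (first-col start): C('$')=0, C('h')=1, C('i')=4, C('j')=5, C('k')=7, C('m')=8
L[0]='j': occ=0, LF[0]=C('j')+0=5+0=5
L[1]='j': occ=1, LF[1]=C('j')+1=5+1=6
L[2]='m': occ=0, LF[2]=C('m')+0=8+0=8
L[3]='$': occ=0, LF[3]=C('$')+0=0+0=0
L[4]='h': occ=0, LF[4]=C('h')+0=1+0=1
L[5]='h': occ=1, LF[5]=C('h')+1=1+1=2
L[6]='k': occ=0, LF[6]=C('k')+0=7+0=7
L[7]='h': occ=2, LF[7]=C('h')+2=1+2=3
L[8]='i': occ=0, LF[8]=C('i')+0=4+0=4

Answer: 5 6 8 0 1 2 7 3 4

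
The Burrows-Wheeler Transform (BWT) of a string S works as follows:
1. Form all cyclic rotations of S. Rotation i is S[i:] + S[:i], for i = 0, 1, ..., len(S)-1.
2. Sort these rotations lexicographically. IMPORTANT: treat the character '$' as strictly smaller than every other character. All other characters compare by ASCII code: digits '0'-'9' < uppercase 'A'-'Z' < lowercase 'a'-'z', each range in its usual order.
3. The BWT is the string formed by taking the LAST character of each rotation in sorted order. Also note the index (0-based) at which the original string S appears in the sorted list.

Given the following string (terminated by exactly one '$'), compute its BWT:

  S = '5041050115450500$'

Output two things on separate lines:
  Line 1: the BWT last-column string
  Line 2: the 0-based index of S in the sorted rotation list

Answer: 00555514010500$41
14

Derivation:
All 17 rotations (rotation i = S[i:]+S[:i]):
  rot[0] = 5041050115450500$
  rot[1] = 041050115450500$5
  rot[2] = 41050115450500$50
  rot[3] = 1050115450500$504
  rot[4] = 050115450500$5041
  rot[5] = 50115450500$50410
  rot[6] = 0115450500$504105
  rot[7] = 115450500$5041050
  rot[8] = 15450500$50410501
  rot[9] = 5450500$504105011
  rot[10] = 450500$5041050115
  rot[11] = 50500$50410501154
  rot[12] = 0500$504105011545
  rot[13] = 500$5041050115450
  rot[14] = 00$50410501154505
  rot[15] = 0$504105011545050
  rot[16] = $5041050115450500
Sorted (with $ < everything):
  sorted[0] = $5041050115450500  (last char: '0')
  sorted[1] = 0$504105011545050  (last char: '0')
  sorted[2] = 00$50410501154505  (last char: '5')
  sorted[3] = 0115450500$504105  (last char: '5')
  sorted[4] = 041050115450500$5  (last char: '5')
  sorted[5] = 0500$504105011545  (last char: '5')
  sorted[6] = 050115450500$5041  (last char: '1')
  sorted[7] = 1050115450500$504  (last char: '4')
  sorted[8] = 115450500$5041050  (last char: '0')
  sorted[9] = 15450500$50410501  (last char: '1')
  sorted[10] = 41050115450500$50  (last char: '0')
  sorted[11] = 450500$5041050115  (last char: '5')
  sorted[12] = 500$5041050115450  (last char: '0')
  sorted[13] = 50115450500$50410  (last char: '0')
  sorted[14] = 5041050115450500$  (last char: '$')
  sorted[15] = 50500$50410501154  (last char: '4')
  sorted[16] = 5450500$504105011  (last char: '1')
Last column: 00555514010500$41
Original string S is at sorted index 14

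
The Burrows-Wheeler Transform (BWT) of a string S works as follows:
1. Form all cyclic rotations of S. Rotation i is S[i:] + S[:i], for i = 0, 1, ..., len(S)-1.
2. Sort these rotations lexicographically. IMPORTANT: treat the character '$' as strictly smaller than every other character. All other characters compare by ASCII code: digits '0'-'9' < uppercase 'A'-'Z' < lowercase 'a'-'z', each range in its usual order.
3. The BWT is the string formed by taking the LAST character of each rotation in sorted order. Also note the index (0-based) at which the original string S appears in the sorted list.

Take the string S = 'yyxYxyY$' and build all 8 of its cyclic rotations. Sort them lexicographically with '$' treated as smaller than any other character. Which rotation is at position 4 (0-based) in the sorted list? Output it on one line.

All 8 rotations (rotation i = S[i:]+S[:i]):
  rot[0] = yyxYxyY$
  rot[1] = yxYxyY$y
  rot[2] = xYxyY$yy
  rot[3] = YxyY$yyx
  rot[4] = xyY$yyxY
  rot[5] = yY$yyxYx
  rot[6] = Y$yyxYxy
  rot[7] = $yyxYxyY
Sorted (with $ < everything):
  sorted[0] = $yyxYxyY
  sorted[1] = Y$yyxYxy
  sorted[2] = YxyY$yyx
  sorted[3] = xYxyY$yy
  sorted[4] = xyY$yyxY
  sorted[5] = yY$yyxYx
  sorted[6] = yxYxyY$y
  sorted[7] = yyxYxyY$
sorted[4] = xyY$yyxY

Answer: xyY$yyxY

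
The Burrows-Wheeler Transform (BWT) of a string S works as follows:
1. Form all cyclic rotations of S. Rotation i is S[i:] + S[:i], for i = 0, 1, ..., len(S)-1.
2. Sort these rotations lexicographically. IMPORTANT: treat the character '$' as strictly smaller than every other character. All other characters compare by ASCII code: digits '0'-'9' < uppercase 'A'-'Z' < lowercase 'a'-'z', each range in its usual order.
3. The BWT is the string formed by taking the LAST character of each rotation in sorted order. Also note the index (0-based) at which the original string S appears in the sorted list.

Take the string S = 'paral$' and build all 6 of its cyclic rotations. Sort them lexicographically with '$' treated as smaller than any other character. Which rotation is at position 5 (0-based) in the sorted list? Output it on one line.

Answer: ral$pa

Derivation:
All 6 rotations (rotation i = S[i:]+S[:i]):
  rot[0] = paral$
  rot[1] = aral$p
  rot[2] = ral$pa
  rot[3] = al$par
  rot[4] = l$para
  rot[5] = $paral
Sorted (with $ < everything):
  sorted[0] = $paral
  sorted[1] = al$par
  sorted[2] = aral$p
  sorted[3] = l$para
  sorted[4] = paral$
  sorted[5] = ral$pa
sorted[5] = ral$pa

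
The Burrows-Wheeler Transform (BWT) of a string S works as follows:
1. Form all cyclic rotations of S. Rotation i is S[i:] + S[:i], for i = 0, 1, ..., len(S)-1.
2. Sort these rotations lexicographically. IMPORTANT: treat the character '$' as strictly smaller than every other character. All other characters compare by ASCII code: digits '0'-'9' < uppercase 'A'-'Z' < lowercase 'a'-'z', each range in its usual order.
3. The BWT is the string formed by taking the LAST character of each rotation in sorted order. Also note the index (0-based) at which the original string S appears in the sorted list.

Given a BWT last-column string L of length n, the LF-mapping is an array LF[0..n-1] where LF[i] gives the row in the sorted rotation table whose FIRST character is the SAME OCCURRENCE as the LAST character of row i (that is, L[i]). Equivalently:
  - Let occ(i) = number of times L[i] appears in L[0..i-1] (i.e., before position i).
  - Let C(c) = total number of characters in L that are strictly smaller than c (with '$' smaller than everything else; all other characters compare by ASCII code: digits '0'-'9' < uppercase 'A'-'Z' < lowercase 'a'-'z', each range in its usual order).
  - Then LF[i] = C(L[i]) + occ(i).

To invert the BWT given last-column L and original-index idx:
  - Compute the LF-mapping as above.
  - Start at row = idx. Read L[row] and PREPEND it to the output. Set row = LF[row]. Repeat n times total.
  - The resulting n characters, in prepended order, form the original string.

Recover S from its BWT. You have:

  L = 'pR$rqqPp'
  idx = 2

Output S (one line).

LF mapping: 3 2 0 7 5 6 1 4
Walk LF starting at row 2, prepending L[row]:
  step 1: row=2, L[2]='$', prepend. Next row=LF[2]=0
  step 2: row=0, L[0]='p', prepend. Next row=LF[0]=3
  step 3: row=3, L[3]='r', prepend. Next row=LF[3]=7
  step 4: row=7, L[7]='p', prepend. Next row=LF[7]=4
  step 5: row=4, L[4]='q', prepend. Next row=LF[4]=5
  step 6: row=5, L[5]='q', prepend. Next row=LF[5]=6
  step 7: row=6, L[6]='P', prepend. Next row=LF[6]=1
  step 8: row=1, L[1]='R', prepend. Next row=LF[1]=2
Reversed output: RPqqprp$

Answer: RPqqprp$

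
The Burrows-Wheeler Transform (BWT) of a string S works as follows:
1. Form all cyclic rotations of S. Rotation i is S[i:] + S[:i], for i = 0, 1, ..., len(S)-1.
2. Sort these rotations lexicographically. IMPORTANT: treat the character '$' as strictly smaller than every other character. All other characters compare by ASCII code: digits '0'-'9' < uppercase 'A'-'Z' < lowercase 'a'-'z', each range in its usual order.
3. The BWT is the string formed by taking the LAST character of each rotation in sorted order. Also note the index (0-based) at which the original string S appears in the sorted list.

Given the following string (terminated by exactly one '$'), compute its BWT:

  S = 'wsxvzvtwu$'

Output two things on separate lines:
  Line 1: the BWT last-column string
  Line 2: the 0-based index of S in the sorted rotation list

All 10 rotations (rotation i = S[i:]+S[:i]):
  rot[0] = wsxvzvtwu$
  rot[1] = sxvzvtwu$w
  rot[2] = xvzvtwu$ws
  rot[3] = vzvtwu$wsx
  rot[4] = zvtwu$wsxv
  rot[5] = vtwu$wsxvz
  rot[6] = twu$wsxvzv
  rot[7] = wu$wsxvzvt
  rot[8] = u$wsxvzvtw
  rot[9] = $wsxvzvtwu
Sorted (with $ < everything):
  sorted[0] = $wsxvzvtwu  (last char: 'u')
  sorted[1] = sxvzvtwu$w  (last char: 'w')
  sorted[2] = twu$wsxvzv  (last char: 'v')
  sorted[3] = u$wsxvzvtw  (last char: 'w')
  sorted[4] = vtwu$wsxvz  (last char: 'z')
  sorted[5] = vzvtwu$wsx  (last char: 'x')
  sorted[6] = wsxvzvtwu$  (last char: '$')
  sorted[7] = wu$wsxvzvt  (last char: 't')
  sorted[8] = xvzvtwu$ws  (last char: 's')
  sorted[9] = zvtwu$wsxv  (last char: 'v')
Last column: uwvwzx$tsv
Original string S is at sorted index 6

Answer: uwvwzx$tsv
6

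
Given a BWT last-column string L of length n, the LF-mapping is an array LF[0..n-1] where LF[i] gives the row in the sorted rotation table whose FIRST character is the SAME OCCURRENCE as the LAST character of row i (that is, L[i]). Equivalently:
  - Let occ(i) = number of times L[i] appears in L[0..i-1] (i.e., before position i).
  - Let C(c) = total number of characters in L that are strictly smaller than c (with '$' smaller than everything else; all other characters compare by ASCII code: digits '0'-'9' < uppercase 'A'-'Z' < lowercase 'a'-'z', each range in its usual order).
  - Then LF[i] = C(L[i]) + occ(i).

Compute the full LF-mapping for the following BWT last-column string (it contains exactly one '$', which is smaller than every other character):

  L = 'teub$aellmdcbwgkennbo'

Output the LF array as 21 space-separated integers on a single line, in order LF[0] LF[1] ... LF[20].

Answer: 18 7 19 2 0 1 8 12 13 14 6 5 3 20 10 11 9 15 16 4 17

Derivation:
Char counts: '$':1, 'a':1, 'b':3, 'c':1, 'd':1, 'e':3, 'g':1, 'k':1, 'l':2, 'm':1, 'n':2, 'o':1, 't':1, 'u':1, 'w':1
C (first-col start): C('$')=0, C('a')=1, C('b')=2, C('c')=5, C('d')=6, C('e')=7, C('g')=10, C('k')=11, C('l')=12, C('m')=14, C('n')=15, C('o')=17, C('t')=18, C('u')=19, C('w')=20
L[0]='t': occ=0, LF[0]=C('t')+0=18+0=18
L[1]='e': occ=0, LF[1]=C('e')+0=7+0=7
L[2]='u': occ=0, LF[2]=C('u')+0=19+0=19
L[3]='b': occ=0, LF[3]=C('b')+0=2+0=2
L[4]='$': occ=0, LF[4]=C('$')+0=0+0=0
L[5]='a': occ=0, LF[5]=C('a')+0=1+0=1
L[6]='e': occ=1, LF[6]=C('e')+1=7+1=8
L[7]='l': occ=0, LF[7]=C('l')+0=12+0=12
L[8]='l': occ=1, LF[8]=C('l')+1=12+1=13
L[9]='m': occ=0, LF[9]=C('m')+0=14+0=14
L[10]='d': occ=0, LF[10]=C('d')+0=6+0=6
L[11]='c': occ=0, LF[11]=C('c')+0=5+0=5
L[12]='b': occ=1, LF[12]=C('b')+1=2+1=3
L[13]='w': occ=0, LF[13]=C('w')+0=20+0=20
L[14]='g': occ=0, LF[14]=C('g')+0=10+0=10
L[15]='k': occ=0, LF[15]=C('k')+0=11+0=11
L[16]='e': occ=2, LF[16]=C('e')+2=7+2=9
L[17]='n': occ=0, LF[17]=C('n')+0=15+0=15
L[18]='n': occ=1, LF[18]=C('n')+1=15+1=16
L[19]='b': occ=2, LF[19]=C('b')+2=2+2=4
L[20]='o': occ=0, LF[20]=C('o')+0=17+0=17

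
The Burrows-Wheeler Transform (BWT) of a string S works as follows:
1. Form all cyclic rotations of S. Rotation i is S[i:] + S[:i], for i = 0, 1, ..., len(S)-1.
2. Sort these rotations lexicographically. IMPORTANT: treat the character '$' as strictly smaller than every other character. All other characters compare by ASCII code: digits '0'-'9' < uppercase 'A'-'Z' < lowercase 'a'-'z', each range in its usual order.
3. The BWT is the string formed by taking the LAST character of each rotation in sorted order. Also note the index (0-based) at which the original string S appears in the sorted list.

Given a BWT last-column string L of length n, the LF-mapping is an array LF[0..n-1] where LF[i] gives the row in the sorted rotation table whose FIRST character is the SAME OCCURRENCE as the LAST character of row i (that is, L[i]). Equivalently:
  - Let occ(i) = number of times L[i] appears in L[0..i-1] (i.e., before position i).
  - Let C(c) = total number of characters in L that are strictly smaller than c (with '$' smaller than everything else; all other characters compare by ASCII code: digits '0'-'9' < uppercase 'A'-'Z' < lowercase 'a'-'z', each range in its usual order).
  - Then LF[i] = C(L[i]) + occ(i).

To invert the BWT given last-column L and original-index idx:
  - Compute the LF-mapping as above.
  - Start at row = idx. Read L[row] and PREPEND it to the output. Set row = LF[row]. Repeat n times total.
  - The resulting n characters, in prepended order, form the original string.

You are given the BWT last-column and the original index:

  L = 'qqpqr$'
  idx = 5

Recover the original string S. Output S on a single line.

Answer: rqqpq$

Derivation:
LF mapping: 2 3 1 4 5 0
Walk LF starting at row 5, prepending L[row]:
  step 1: row=5, L[5]='$', prepend. Next row=LF[5]=0
  step 2: row=0, L[0]='q', prepend. Next row=LF[0]=2
  step 3: row=2, L[2]='p', prepend. Next row=LF[2]=1
  step 4: row=1, L[1]='q', prepend. Next row=LF[1]=3
  step 5: row=3, L[3]='q', prepend. Next row=LF[3]=4
  step 6: row=4, L[4]='r', prepend. Next row=LF[4]=5
Reversed output: rqqpq$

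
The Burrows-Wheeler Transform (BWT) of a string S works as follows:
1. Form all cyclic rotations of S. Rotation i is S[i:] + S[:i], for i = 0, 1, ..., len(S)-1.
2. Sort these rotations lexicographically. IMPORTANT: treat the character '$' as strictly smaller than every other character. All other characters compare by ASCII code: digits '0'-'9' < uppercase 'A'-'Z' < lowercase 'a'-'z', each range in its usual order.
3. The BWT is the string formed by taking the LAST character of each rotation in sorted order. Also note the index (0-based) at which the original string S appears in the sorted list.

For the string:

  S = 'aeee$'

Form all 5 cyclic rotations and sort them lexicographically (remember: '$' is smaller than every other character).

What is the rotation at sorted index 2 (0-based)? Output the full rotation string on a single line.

Answer: e$aee

Derivation:
All 5 rotations (rotation i = S[i:]+S[:i]):
  rot[0] = aeee$
  rot[1] = eee$a
  rot[2] = ee$ae
  rot[3] = e$aee
  rot[4] = $aeee
Sorted (with $ < everything):
  sorted[0] = $aeee
  sorted[1] = aeee$
  sorted[2] = e$aee
  sorted[3] = ee$ae
  sorted[4] = eee$a
sorted[2] = e$aee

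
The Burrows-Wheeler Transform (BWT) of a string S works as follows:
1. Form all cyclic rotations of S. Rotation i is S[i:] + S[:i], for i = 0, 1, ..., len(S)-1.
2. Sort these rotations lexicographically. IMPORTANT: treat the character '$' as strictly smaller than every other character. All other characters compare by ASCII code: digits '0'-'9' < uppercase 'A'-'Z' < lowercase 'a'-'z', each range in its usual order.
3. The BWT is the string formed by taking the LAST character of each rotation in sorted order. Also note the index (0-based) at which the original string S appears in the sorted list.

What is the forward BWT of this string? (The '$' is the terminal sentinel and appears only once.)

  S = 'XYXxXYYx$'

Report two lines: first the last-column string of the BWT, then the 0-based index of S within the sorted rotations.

All 9 rotations (rotation i = S[i:]+S[:i]):
  rot[0] = XYXxXYYx$
  rot[1] = YXxXYYx$X
  rot[2] = XxXYYx$XY
  rot[3] = xXYYx$XYX
  rot[4] = XYYx$XYXx
  rot[5] = YYx$XYXxX
  rot[6] = Yx$XYXxXY
  rot[7] = x$XYXxXYY
  rot[8] = $XYXxXYYx
Sorted (with $ < everything):
  sorted[0] = $XYXxXYYx  (last char: 'x')
  sorted[1] = XYXxXYYx$  (last char: '$')
  sorted[2] = XYYx$XYXx  (last char: 'x')
  sorted[3] = XxXYYx$XY  (last char: 'Y')
  sorted[4] = YXxXYYx$X  (last char: 'X')
  sorted[5] = YYx$XYXxX  (last char: 'X')
  sorted[6] = Yx$XYXxXY  (last char: 'Y')
  sorted[7] = x$XYXxXYY  (last char: 'Y')
  sorted[8] = xXYYx$XYX  (last char: 'X')
Last column: x$xYXXYYX
Original string S is at sorted index 1

Answer: x$xYXXYYX
1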